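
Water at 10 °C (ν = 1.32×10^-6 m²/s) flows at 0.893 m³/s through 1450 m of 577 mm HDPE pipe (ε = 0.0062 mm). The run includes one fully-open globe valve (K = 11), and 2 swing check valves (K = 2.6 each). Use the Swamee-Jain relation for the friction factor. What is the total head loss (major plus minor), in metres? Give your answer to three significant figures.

H_L ≈ 26.4 m

V = 4Q/(πD²) = 3.415 m/s; V²/2g = 0.5945 m
Re = 1.49×10^6, ε/D = 1.07×10^-5 → f = 0.01120 (Swamee-Jain)
Major: h_f = f(L/D)·V²/2g = 0.01120·2513·0.5945 = 16.73 m
Minor: ΣK = 16.2; h_m = ΣK·V²/2g = 9.630 m
Total H_L = 16.73 + 9.630 = 26.36 m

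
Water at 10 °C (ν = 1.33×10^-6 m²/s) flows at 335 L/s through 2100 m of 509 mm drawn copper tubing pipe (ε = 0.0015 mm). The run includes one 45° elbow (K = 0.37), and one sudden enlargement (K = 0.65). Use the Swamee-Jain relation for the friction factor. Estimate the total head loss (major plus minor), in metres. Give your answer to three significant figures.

H_L ≈ 7.33 m

V = 4Q/(πD²) = 1.646 m/s; V²/2g = 0.1381 m
Re = 6.30×10^5, ε/D = 2.95×10^-6 → f = 0.01262 (Swamee-Jain)
Major: h_f = f(L/D)·V²/2g = 0.01262·4126·0.1381 = 7.193 m
Minor: ΣK = 1.02; h_m = ΣK·V²/2g = 0.1409 m
Total H_L = 7.193 + 0.1409 = 7.334 m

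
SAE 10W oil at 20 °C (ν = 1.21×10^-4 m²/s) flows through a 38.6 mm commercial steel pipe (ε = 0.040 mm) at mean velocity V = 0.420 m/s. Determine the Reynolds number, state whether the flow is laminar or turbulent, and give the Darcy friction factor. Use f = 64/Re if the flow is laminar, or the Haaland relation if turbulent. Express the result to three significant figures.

Re = VD/ν = 0.4200·0.0386/1.21×10^-4 = 134
Re < 2300 → laminar → f = 64/Re = 0.4777

Re ≈ 134; laminar; f = 64/Re ≈ 0.478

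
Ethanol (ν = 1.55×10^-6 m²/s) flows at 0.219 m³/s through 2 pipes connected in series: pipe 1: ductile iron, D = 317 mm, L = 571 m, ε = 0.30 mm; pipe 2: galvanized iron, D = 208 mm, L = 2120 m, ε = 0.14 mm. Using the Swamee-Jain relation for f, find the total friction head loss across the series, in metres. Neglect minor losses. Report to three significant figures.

H ≈ 412 m

Pipe 1: V = 2.775 m/s, Re = 5.67×10^5, ε/D = 9.46×10^-4, f = 0.02004, h_1 = f(L/D)V²/2g = 14.17 m
Pipe 2: V = 6.445 m/s, Re = 8.65×10^5, ε/D = 6.73×10^-4, f = 0.01844, h_2 = f(L/D)V²/2g = 397.9 m
Series → Q common, losses add: H = Σh = 412.1 m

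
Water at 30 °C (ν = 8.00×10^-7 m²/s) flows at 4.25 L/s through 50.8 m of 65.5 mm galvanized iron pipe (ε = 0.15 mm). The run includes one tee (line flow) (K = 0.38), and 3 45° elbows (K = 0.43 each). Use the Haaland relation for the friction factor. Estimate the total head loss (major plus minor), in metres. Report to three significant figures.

V = 4Q/(πD²) = 1.261 m/s; V²/2g = 0.08108 m
Re = 1.03×10^5, ε/D = 0.00229 → f = 0.02568 (Haaland)
Major: h_f = f(L/D)·V²/2g = 0.02568·775.6·0.08108 = 1.615 m
Minor: ΣK = 1.67; h_m = ΣK·V²/2g = 0.1354 m
Total H_L = 1.615 + 0.1354 = 1.750 m

H_L ≈ 1.75 m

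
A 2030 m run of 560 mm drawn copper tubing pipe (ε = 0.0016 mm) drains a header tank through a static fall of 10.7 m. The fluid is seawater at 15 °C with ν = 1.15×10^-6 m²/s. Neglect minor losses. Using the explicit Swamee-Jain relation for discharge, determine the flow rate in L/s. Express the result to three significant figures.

Q ≈ 552 L/s

Swamee-Jain (Type II): Q = -0.965·√(gD⁵h_f/L)·ln[ε/(3.7D) + √(3.17ν²L/(gD³h_f))]
√(gD⁵h_f/L) = √(9.81·0.560⁵·10.7/2030) = 0.05336
ε/(3.7D) = 7.72×10^-7; √(3.17ν²L/(gD³h_f)) = 2.15×10^-5
Q = -0.965·0.05336·ln(2.226×10^-5) = 0.5517 m³/s
Check: V = 2.24 m/s, Re = 1.09×10^6, f = 0.01152, h_f = 10.7 m ≈ 10.7 m ✓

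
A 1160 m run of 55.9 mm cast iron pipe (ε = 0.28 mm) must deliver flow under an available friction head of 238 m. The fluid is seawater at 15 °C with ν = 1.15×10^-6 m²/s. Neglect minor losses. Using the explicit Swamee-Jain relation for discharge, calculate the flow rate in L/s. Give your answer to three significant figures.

Q ≈ 6.60 L/s

Swamee-Jain (Type II): Q = -0.965·√(gD⁵h_f/L)·ln[ε/(3.7D) + √(3.17ν²L/(gD³h_f))]
√(gD⁵h_f/L) = √(9.81·0.0559⁵·238/1160) = 0.001048
ε/(3.7D) = 0.00135; √(3.17ν²L/(gD³h_f)) = 1.09×10^-4
Q = -0.965·0.001048·ln(0.001463) = 0.006602 m³/s
Check: V = 2.69 m/s, Re = 1.31×10^5, f = 0.03133, h_f = 240 m ≈ 238 m ✓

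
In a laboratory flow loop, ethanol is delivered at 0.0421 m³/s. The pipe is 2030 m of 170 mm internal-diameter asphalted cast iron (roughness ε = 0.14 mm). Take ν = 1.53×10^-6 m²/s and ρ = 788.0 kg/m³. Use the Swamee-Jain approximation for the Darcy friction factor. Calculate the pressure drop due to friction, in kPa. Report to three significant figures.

V = 4Q/(πD²) = 4·0.0421/(π·0.170²) = 1.855 m/s
Re = VD/ν = 1.855·0.170/1.53×10^-6 = 2.06×10^5 → turbulent
ε/D = 0.14/170 = 8.24×10^-4
Swamee-Jain: f = 0.02042
h_f = f(L/D)V²/(2g) = 0.02042·(2030/0.170)·1.855²/(2·9.81) = 42.77 m
Δp = ρg·h_f = 788.0·9.81·42.77 = 330.6 kPa

Δp ≈ 331 kPa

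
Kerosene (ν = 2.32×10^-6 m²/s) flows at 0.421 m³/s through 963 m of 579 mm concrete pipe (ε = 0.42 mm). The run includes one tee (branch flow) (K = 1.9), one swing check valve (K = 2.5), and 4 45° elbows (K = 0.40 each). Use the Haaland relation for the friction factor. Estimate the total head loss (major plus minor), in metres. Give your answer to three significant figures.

V = 4Q/(πD²) = 1.599 m/s; V²/2g = 0.1303 m
Re = 3.99×10^5, ε/D = 7.25×10^-4 → f = 0.01903 (Haaland)
Major: h_f = f(L/D)·V²/2g = 0.01903·1663·0.1303 = 4.125 m
Minor: ΣK = 6.00; h_m = ΣK·V²/2g = 0.7818 m
Total H_L = 4.125 + 0.7818 = 4.906 m

H_L ≈ 4.91 m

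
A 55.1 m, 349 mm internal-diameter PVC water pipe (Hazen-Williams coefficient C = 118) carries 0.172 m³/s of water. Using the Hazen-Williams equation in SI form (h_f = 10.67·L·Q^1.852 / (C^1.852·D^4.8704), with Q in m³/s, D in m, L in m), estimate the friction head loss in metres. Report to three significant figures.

h_f ≈ 0.553 m

h_f = 10.67·55.1·0.172^1.852 / (118^1.852·0.349^4.8704) = 0.5534 m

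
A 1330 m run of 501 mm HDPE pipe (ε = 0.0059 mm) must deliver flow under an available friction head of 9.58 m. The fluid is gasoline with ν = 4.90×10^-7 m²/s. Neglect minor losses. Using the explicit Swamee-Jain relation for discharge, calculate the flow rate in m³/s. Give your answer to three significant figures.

Q ≈ 0.515 m³/s

Swamee-Jain (Type II): Q = -0.965·√(gD⁵h_f/L)·ln[ε/(3.7D) + √(3.17ν²L/(gD³h_f))]
√(gD⁵h_f/L) = √(9.81·0.501⁵·9.58/1330) = 0.04723
ε/(3.7D) = 3.18×10^-6; √(3.17ν²L/(gD³h_f)) = 9.26×10^-6
Q = -0.965·0.04723·ln(1.244×10^-5) = 0.5147 m³/s
Check: V = 2.61 m/s, Re = 2.67×10^6, f = 0.01042, h_f = 9.61 m ≈ 9.58 m ✓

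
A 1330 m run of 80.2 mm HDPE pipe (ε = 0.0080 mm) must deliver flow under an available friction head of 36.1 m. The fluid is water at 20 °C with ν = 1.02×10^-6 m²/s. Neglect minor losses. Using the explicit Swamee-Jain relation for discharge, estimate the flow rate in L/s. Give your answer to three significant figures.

Swamee-Jain (Type II): Q = -0.965·√(gD⁵h_f/L)·ln[ε/(3.7D) + √(3.17ν²L/(gD³h_f))]
√(gD⁵h_f/L) = √(9.81·0.0802⁵·36.1/1330) = 9.399×10^-4
ε/(3.7D) = 2.70×10^-5; √(3.17ν²L/(gD³h_f)) = 1.55×10^-4
Q = -0.965·9.399×10^-4·ln(1.819×10^-4) = 0.007811 m³/s
Check: V = 1.55 m/s, Re = 1.22×10^5, f = 0.01781, h_f = 36.0 m ≈ 36.1 m ✓

Q ≈ 7.81 L/s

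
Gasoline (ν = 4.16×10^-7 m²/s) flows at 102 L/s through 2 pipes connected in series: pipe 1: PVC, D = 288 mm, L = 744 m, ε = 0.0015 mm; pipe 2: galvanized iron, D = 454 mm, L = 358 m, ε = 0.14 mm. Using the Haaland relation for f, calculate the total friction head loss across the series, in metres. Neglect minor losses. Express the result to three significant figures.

H ≈ 3.97 m

Pipe 1: V = 1.566 m/s, Re = 1.08×10^6, ε/D = 5.21×10^-6, f = 0.01153, h_1 = f(L/D)V²/2g = 3.720 m
Pipe 2: V = 0.6301 m/s, Re = 6.88×10^5, ε/D = 3.08×10^-4, f = 0.01593, h_2 = f(L/D)V²/2g = 0.2542 m
Series → Q common, losses add: H = Σh = 3.975 m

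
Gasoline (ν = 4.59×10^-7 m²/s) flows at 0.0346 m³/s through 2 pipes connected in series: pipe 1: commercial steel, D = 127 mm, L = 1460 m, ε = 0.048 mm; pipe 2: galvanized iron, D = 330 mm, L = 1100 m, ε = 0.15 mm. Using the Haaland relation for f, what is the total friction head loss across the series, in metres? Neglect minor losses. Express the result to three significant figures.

H ≈ 72.3 m

Pipe 1: V = 2.731 m/s, Re = 7.56×10^5, ε/D = 3.78×10^-4, f = 0.01643, h_1 = f(L/D)V²/2g = 71.81 m
Pipe 2: V = 0.4045 m/s, Re = 2.91×10^5, ε/D = 4.55×10^-4, f = 0.01784, h_2 = f(L/D)V²/2g = 0.4961 m
Series → Q common, losses add: H = Σh = 72.31 m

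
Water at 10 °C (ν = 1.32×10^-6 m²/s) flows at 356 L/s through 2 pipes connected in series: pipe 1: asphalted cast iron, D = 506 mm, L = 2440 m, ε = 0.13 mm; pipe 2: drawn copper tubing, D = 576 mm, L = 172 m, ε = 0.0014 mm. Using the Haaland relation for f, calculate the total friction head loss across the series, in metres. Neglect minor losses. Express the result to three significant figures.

H ≈ 12.3 m

Pipe 1: V = 1.770 m/s, Re = 6.79×10^5, ε/D = 2.57×10^-4, f = 0.01549, h_1 = f(L/D)V²/2g = 11.93 m
Pipe 2: V = 1.366 m/s, Re = 5.96×10^5, ε/D = 2.43×10^-6, f = 0.01269, h_2 = f(L/D)V²/2g = 0.3605 m
Series → Q common, losses add: H = Σh = 12.29 m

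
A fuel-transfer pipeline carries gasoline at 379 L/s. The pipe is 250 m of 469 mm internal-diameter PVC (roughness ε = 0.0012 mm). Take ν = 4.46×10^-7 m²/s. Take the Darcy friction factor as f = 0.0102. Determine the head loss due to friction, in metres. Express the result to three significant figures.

h_f ≈ 1.33 m

V = 4Q/(πD²) = 4·0.379/(π·0.469²) = 2.194 m/s
h_f = f(L/D)V²/(2g) = 0.01020·(250/0.469)·2.194²/(2·9.81) = 1.334 m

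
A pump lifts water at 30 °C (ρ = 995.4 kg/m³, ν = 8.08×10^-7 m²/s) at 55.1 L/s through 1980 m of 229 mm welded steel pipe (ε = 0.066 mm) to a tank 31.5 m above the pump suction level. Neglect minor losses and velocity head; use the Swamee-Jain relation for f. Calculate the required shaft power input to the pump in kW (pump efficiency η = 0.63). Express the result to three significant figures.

V = 4Q/(πD²) = 1.338 m/s; Re = 3.79×10^5; ε/D = 2.88×10^-4; f = 0.01663
h_f = f(L/D)V²/2g = 13.11 m
Total head H = z + h_f = 31.5 + 13.11 = 44.61 m
P_hyd = ρgQH = 995.4·9.81·0.0551·44.61 = 24.00 kW
P_shaft = P_hyd/η = 24.00/0.63 = 38.10 kW

P_shaft ≈ 38.1 kW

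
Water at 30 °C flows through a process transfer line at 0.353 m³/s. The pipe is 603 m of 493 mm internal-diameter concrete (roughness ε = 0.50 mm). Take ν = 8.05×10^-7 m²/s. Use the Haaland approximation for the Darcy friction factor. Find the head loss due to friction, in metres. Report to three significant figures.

V = 4Q/(πD²) = 4·0.353/(π·0.493²) = 1.849 m/s
Re = VD/ν = 1.849·0.493/8.05×10^-7 = 1.13×10^6 → turbulent
ε/D = 0.50/493 = 0.00101
Haaland: f = 0.01998
h_f = f(L/D)V²/(2g) = 0.01998·(603/0.493)·1.849²/(2·9.81) = 4.259 m

h_f ≈ 4.26 m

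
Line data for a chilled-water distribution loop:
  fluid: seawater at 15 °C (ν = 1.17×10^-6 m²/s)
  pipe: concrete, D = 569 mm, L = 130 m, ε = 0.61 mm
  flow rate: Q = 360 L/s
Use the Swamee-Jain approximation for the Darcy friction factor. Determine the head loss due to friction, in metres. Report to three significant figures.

h_f ≈ 0.478 m

V = 4Q/(πD²) = 4·0.360/(π·0.569²) = 1.416 m/s
Re = VD/ν = 1.416·0.569/1.17×10^-6 = 6.89×10^5 → turbulent
ε/D = 0.61/569 = 0.00107
Swamee-Jain: f = 0.02050
h_f = f(L/D)V²/(2g) = 0.02050·(130/0.569)·1.416²/(2·9.81) = 0.4784 m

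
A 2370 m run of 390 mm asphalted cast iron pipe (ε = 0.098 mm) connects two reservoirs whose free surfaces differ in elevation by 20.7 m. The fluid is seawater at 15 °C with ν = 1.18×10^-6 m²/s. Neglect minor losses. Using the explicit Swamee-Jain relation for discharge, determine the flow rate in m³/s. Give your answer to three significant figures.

Swamee-Jain (Type II): Q = -0.965·√(gD⁵h_f/L)·ln[ε/(3.7D) + √(3.17ν²L/(gD³h_f))]
√(gD⁵h_f/L) = √(9.81·0.390⁵·20.7/2370) = 0.02780
ε/(3.7D) = 6.79×10^-5; √(3.17ν²L/(gD³h_f)) = 2.95×10^-5
Q = -0.965·0.02780·ln(9.738×10^-5) = 0.2478 m³/s
Check: V = 2.07 m/s, Re = 6.86×10^5, f = 0.01563, h_f = 20.8 m ≈ 20.7 m ✓

Q ≈ 0.248 m³/s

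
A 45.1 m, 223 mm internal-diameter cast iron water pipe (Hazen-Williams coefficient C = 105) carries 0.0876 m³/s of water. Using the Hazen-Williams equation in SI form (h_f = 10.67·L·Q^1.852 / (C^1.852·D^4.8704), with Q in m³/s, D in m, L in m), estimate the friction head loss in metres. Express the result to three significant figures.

h_f = 10.67·45.1·0.0876^1.852 / (105^1.852·0.223^4.8704) = 1.428 m

h_f ≈ 1.43 m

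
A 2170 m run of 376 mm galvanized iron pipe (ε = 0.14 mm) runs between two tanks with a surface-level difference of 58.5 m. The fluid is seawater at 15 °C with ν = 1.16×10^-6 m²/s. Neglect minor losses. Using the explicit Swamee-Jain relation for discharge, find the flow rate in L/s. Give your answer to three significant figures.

Q ≈ 389 L/s

Swamee-Jain (Type II): Q = -0.965·√(gD⁵h_f/L)·ln[ε/(3.7D) + √(3.17ν²L/(gD³h_f))]
√(gD⁵h_f/L) = √(9.81·0.376⁵·58.5/2170) = 0.04458
ε/(3.7D) = 1.01×10^-4; √(3.17ν²L/(gD³h_f)) = 1.74×10^-5
Q = -0.965·0.04458·ln(1.181×10^-4) = 0.3891 m³/s
Check: V = 3.50 m/s, Re = 1.14×10^6, f = 0.01629, h_f = 58.9 m ≈ 58.5 m ✓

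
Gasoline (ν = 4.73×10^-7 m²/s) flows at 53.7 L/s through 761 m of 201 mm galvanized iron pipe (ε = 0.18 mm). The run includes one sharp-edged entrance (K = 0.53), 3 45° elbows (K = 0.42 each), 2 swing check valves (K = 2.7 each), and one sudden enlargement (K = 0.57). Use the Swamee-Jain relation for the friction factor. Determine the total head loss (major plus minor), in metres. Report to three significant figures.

V = 4Q/(πD²) = 1.692 m/s; V²/2g = 0.1460 m
Re = 7.19×10^5, ε/D = 8.96×10^-4 → f = 0.01968 (Swamee-Jain)
Major: h_f = f(L/D)·V²/2g = 0.01968·3786·0.1460 = 10.88 m
Minor: ΣK = 7.76; h_m = ΣK·V²/2g = 1.133 m
Total H_L = 10.88 + 1.133 = 12.01 m

H_L ≈ 12.0 m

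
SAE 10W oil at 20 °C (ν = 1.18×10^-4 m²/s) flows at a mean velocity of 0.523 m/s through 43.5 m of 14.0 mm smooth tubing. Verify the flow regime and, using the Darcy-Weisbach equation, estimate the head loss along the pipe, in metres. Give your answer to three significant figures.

h_f ≈ 44.7 m

Re = VD/ν = 0.523·0.01400/1.18×10^-4 = 62.1 → laminar (Re < 2300)
f = 64/Re = 1.031
h_f = f(L/D)V²/(2g) = 1.031·(43.5/0.01400)·0.523²/(2·9.81) = 44.68 m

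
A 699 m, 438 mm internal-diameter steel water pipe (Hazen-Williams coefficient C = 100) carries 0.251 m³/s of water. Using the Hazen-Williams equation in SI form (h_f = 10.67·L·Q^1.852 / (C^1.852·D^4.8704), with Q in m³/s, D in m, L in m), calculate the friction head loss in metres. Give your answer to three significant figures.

h_f = 10.67·699·0.251^1.852 / (100^1.852·0.438^4.8704) = 6.353 m

h_f ≈ 6.35 m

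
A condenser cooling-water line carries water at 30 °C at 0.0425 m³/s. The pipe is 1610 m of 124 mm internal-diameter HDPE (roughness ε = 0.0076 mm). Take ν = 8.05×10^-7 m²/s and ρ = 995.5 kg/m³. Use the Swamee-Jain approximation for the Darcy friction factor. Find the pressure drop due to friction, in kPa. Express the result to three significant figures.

Δp ≈ 1110 kPa

V = 4Q/(πD²) = 4·0.0425/(π·0.124²) = 3.519 m/s
Re = VD/ν = 3.519·0.124/8.05×10^-7 = 5.42×10^5 → turbulent
ε/D = 0.0076/124 = 6.13×10^-5
Swamee-Jain: f = 0.01384
h_f = f(L/D)V²/(2g) = 0.01384·(1610/0.124)·3.519²/(2·9.81) = 113.4 m
Δp = ρg·h_f = 995.5·9.81·113.4 = 1108 kPa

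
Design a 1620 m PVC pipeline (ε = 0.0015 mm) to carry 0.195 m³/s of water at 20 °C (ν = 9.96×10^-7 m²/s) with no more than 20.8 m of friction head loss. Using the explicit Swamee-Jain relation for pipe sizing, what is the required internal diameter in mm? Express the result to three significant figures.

D ≈ 316 mm

Swamee-Jain (Type III): D = 0.66·[ε^1.25·(LQ²/(gh_f))^4.75 + ν·Q^9.4·(L/(gh_f))^5.2]^0.04
LQ²/(gh_f) = 0.3019; L/(gh_f) = 7.939
Term 1 = ε^1.25·(…)^4.75 = 1.78×10^-10; Term 2 = ν·Q^9.4·(…)^5.2 = 1.01×10^-8
D = 0.66·(1.78×10^-10 + 1.01×10^-8)^0.04 = 0.3162 m = 316 mm
Check: V = 2.48 m/s, Re = 7.88×10^5, f = 0.01219, h_f = 19.6 m ≈ 20.8 m ✓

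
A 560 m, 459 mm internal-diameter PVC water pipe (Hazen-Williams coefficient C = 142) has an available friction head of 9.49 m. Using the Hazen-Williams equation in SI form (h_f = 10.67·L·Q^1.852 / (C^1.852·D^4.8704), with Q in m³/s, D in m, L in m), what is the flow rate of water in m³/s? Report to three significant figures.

Q ≈ 0.564 m³/s

Rearranging: Q = [h_f·C^1.852·D^4.8704 / (10.67·L)]^(1/1.852)
Q = [9.49·142^1.852·0.459^4.8704 / (10.67·560)]^0.540 = 0.5643 m³/s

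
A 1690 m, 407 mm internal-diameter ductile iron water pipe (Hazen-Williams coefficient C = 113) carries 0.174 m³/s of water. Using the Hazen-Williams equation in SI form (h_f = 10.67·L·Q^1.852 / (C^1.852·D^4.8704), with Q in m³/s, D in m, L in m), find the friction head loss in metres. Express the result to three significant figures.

h_f = 10.67·1690·0.174^1.852 / (113^1.852·0.407^4.8704) = 8.885 m

h_f ≈ 8.89 m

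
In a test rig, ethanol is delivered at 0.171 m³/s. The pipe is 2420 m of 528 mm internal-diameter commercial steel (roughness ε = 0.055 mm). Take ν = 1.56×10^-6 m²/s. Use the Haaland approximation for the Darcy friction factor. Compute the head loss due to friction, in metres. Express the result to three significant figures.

h_f ≈ 2.21 m

V = 4Q/(πD²) = 4·0.171/(π·0.528²) = 0.7810 m/s
Re = VD/ν = 0.7810·0.528/1.56×10^-6 = 2.64×10^5 → turbulent
ε/D = 0.055/528 = 1.04×10^-4
Haaland: f = 0.01554
h_f = f(L/D)V²/(2g) = 0.01554·(2420/0.528)·0.7810²/(2·9.81) = 2.215 m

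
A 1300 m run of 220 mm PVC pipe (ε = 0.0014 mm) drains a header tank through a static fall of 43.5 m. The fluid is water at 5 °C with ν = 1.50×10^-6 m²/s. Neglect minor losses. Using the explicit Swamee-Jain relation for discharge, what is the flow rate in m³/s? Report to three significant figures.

Q ≈ 0.125 m³/s

Swamee-Jain (Type II): Q = -0.965·√(gD⁵h_f/L)·ln[ε/(3.7D) + √(3.17ν²L/(gD³h_f))]
√(gD⁵h_f/L) = √(9.81·0.220⁵·43.5/1300) = 0.01301
ε/(3.7D) = 1.72×10^-6; √(3.17ν²L/(gD³h_f)) = 4.52×10^-5
Q = -0.965·0.01301·ln(4.689×10^-5) = 0.1251 m³/s
Check: V = 3.29 m/s, Re = 4.83×10^5, f = 0.01327, h_f = 43.3 m ≈ 43.5 m ✓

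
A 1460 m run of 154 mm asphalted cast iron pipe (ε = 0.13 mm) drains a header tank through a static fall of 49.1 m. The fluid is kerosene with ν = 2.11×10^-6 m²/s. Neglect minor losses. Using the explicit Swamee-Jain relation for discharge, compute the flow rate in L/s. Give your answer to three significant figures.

Q ≈ 41.3 L/s

Swamee-Jain (Type II): Q = -0.965·√(gD⁵h_f/L)·ln[ε/(3.7D) + √(3.17ν²L/(gD³h_f))]
√(gD⁵h_f/L) = √(9.81·0.154⁵·49.1/1460) = 0.005346
ε/(3.7D) = 2.28×10^-4; √(3.17ν²L/(gD³h_f)) = 1.08×10^-4
Q = -0.965·0.005346·ln(3.364×10^-4) = 0.04125 m³/s
Check: V = 2.21 m/s, Re = 1.62×10^5, f = 0.02087, h_f = 49.5 m ≈ 49.1 m ✓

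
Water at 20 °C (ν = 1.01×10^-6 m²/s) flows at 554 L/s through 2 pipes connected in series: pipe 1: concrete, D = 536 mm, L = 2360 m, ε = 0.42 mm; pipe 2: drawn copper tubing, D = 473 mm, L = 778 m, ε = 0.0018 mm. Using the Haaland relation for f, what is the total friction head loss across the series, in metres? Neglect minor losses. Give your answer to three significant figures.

H ≈ 34.6 m

Pipe 1: V = 2.455 m/s, Re = 1.30×10^6, ε/D = 7.84×10^-4, f = 0.01880, h_1 = f(L/D)V²/2g = 25.44 m
Pipe 2: V = 3.153 m/s, Re = 1.48×10^6, ε/D = 3.81×10^-6, f = 0.01095, h_2 = f(L/D)V²/2g = 9.122 m
Series → Q common, losses add: H = Σh = 34.56 m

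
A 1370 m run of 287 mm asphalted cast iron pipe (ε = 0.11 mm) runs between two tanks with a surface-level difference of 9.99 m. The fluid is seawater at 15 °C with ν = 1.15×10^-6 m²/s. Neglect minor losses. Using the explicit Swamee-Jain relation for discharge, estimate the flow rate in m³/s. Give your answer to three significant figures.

Q ≈ 0.100 m³/s

Swamee-Jain (Type II): Q = -0.965·√(gD⁵h_f/L)·ln[ε/(3.7D) + √(3.17ν²L/(gD³h_f))]
√(gD⁵h_f/L) = √(9.81·0.287⁵·9.99/1370) = 0.01180
ε/(3.7D) = 1.04×10^-4; √(3.17ν²L/(gD³h_f)) = 4.98×10^-5
Q = -0.965·0.01180·ln(1.534×10^-4) = 0.1000 m³/s
Check: V = 1.55 m/s, Re = 3.86×10^5, f = 0.01729, h_f = 10.1 m ≈ 9.99 m ✓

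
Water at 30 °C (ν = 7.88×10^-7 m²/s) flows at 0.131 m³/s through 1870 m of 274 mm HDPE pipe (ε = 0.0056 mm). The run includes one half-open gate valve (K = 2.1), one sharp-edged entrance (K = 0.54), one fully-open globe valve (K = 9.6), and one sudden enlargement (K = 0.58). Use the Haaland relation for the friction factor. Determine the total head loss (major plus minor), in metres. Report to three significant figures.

V = 4Q/(πD²) = 2.222 m/s; V²/2g = 0.2516 m
Re = 7.73×10^5, ε/D = 2.04×10^-5 → f = 0.01243 (Haaland)
Major: h_f = f(L/D)·V²/2g = 0.01243·6825·0.2516 = 21.34 m
Minor: ΣK = 12.8; h_m = ΣK·V²/2g = 3.225 m
Total H_L = 21.34 + 3.225 = 24.56 m

H_L ≈ 24.6 m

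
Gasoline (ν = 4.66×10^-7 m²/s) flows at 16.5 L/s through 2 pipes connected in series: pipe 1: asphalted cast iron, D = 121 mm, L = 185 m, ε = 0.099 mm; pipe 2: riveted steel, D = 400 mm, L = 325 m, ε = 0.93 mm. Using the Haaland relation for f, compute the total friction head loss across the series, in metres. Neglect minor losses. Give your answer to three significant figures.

H ≈ 3.15 m

Pipe 1: V = 1.435 m/s, Re = 3.73×10^5, ε/D = 8.18×10^-4, f = 0.01954, h_1 = f(L/D)V²/2g = 3.135 m
Pipe 2: V = 0.1313 m/s, Re = 1.13×10^5, ε/D = 0.00233, f = 0.02566, h_2 = f(L/D)V²/2g = 0.01832 m
Series → Q common, losses add: H = Σh = 3.154 m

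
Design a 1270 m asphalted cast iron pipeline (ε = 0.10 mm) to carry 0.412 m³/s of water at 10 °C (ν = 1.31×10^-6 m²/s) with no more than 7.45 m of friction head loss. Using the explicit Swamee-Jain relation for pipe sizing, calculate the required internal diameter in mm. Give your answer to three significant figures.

Swamee-Jain (Type III): D = 0.66·[ε^1.25·(LQ²/(gh_f))^4.75 + ν·Q^9.4·(L/(gh_f))^5.2]^0.04
LQ²/(gh_f) = 2.950; L/(gh_f) = 17.38
Term 1 = ε^1.25·(…)^4.75 = 0.00170; Term 2 = ν·Q^9.4·(…)^5.2 = 8.81×10^-4
D = 0.66·(0.00170 + 8.81×10^-4)^0.04 = 0.5200 m = 520 mm
Check: V = 1.94 m/s, Re = 7.70×10^5, f = 0.01493, h_f = 6.99 m ≈ 7.45 m ✓

D ≈ 520 mm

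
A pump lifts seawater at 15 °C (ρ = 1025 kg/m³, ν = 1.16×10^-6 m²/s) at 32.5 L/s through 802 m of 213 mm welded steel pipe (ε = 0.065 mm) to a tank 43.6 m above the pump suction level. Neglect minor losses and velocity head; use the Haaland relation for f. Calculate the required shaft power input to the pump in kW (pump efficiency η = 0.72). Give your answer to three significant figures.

P_shaft ≈ 21.1 kW

V = 4Q/(πD²) = 0.9121 m/s; Re = 1.67×10^5; ε/D = 3.05×10^-4; f = 0.01791
h_f = f(L/D)V²/2g = 2.859 m
Total head H = z + h_f = 43.6 + 2.859 = 46.46 m
P_hyd = ρgQH = 1025·9.81·0.0325·46.46 = 15.18 kW
P_shaft = P_hyd/η = 15.18/0.72 = 21.09 kW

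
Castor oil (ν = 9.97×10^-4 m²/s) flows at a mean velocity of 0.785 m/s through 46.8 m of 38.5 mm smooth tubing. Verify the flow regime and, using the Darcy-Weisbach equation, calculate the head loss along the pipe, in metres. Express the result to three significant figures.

Re = VD/ν = 0.785·0.03850/9.97×10^-4 = 30.3 → laminar (Re < 2300)
f = 64/Re = 2.111
h_f = f(L/D)V²/(2g) = 2.111·(46.8/0.03850)·0.785²/(2·9.81) = 80.61 m

h_f ≈ 80.6 m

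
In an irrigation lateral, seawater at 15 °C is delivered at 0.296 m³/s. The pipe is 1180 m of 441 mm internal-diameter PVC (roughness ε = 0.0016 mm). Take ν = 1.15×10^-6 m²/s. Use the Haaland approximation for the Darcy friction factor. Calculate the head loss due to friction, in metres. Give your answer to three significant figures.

h_f ≈ 6.27 m

V = 4Q/(πD²) = 4·0.296/(π·0.441²) = 1.938 m/s
Re = VD/ν = 1.938·0.441/1.15×10^-6 = 7.43×10^5 → turbulent
ε/D = 0.0016/441 = 3.63×10^-6
Haaland: f = 0.01224
h_f = f(L/D)V²/(2g) = 0.01224·(1180/0.441)·1.938²/(2·9.81) = 6.267 m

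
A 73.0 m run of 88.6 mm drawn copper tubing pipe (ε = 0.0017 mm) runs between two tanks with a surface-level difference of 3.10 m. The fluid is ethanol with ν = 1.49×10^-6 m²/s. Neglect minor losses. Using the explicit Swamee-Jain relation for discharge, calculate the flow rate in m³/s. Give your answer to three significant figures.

Q ≈ 0.0127 m³/s

Swamee-Jain (Type II): Q = -0.965·√(gD⁵h_f/L)·ln[ε/(3.7D) + √(3.17ν²L/(gD³h_f))]
√(gD⁵h_f/L) = √(9.81·0.0886⁵·3.10/73.0) = 0.001508
ε/(3.7D) = 5.19×10^-6; √(3.17ν²L/(gD³h_f)) = 1.56×10^-4
Q = -0.965·0.001508·ln(1.610×10^-4) = 0.01271 m³/s
Check: V = 2.06 m/s, Re = 1.23×10^5, f = 0.01726, h_f = 3.08 m ≈ 3.10 m ✓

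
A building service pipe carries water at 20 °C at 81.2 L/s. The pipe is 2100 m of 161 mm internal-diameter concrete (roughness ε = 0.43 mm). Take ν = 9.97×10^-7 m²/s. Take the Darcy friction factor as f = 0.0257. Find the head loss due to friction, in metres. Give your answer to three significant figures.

V = 4Q/(πD²) = 4·0.0812/(π·0.161²) = 3.989 m/s
h_f = f(L/D)V²/(2g) = 0.02570·(2100/0.161)·3.989²/(2·9.81) = 271.8 m

h_f ≈ 272 m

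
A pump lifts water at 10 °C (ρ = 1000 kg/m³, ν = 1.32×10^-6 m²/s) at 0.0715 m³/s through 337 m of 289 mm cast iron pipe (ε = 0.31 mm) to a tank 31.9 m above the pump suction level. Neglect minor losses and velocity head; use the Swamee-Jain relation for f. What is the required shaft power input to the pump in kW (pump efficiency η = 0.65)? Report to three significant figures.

P_shaft ≈ 36.0 kW

V = 4Q/(πD²) = 1.090 m/s; Re = 2.39×10^5; ε/D = 0.00107; f = 0.02127
h_f = f(L/D)V²/2g = 1.502 m
Total head H = z + h_f = 31.9 + 1.502 = 33.40 m
P_hyd = ρgQH = 1000·9.81·0.0715·33.40 = 23.43 kW
P_shaft = P_hyd/η = 23.43/0.65 = 36.04 kW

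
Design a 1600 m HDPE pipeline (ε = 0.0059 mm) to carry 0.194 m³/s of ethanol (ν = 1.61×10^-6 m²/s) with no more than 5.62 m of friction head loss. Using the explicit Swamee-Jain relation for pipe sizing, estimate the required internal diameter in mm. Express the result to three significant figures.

Swamee-Jain (Type III): D = 0.66·[ε^1.25·(LQ²/(gh_f))^4.75 + ν·Q^9.4·(L/(gh_f))^5.2]^0.04
LQ²/(gh_f) = 1.092; L/(gh_f) = 29.02
Term 1 = ε^1.25·(…)^4.75 = 4.42×10^-7; Term 2 = ν·Q^9.4·(…)^5.2 = 1.31×10^-5
D = 0.66·(4.42×10^-7 + 1.31×10^-5)^0.04 = 0.4216 m = 422 mm
Check: V = 1.39 m/s, Re = 3.64×10^5, f = 0.01405, h_f = 5.25 m ≈ 5.62 m ✓

D ≈ 422 mm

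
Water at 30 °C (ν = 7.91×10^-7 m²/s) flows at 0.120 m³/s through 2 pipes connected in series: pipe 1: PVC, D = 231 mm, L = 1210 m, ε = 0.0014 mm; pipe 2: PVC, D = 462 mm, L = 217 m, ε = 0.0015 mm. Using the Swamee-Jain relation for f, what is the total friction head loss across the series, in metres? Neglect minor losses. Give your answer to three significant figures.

Pipe 1: V = 2.863 m/s, Re = 8.36×10^5, ε/D = 6.06×10^-6, f = 0.01210, h_1 = f(L/D)V²/2g = 26.48 m
Pipe 2: V = 0.7158 m/s, Re = 4.18×10^5, ε/D = 3.25×10^-6, f = 0.01357, h_2 = f(L/D)V²/2g = 0.1664 m
Series → Q common, losses add: H = Σh = 26.65 m

H ≈ 26.7 m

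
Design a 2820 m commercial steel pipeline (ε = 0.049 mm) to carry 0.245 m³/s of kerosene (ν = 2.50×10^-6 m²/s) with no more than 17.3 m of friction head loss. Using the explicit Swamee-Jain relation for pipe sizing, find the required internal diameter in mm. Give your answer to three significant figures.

Swamee-Jain (Type III): D = 0.66·[ε^1.25·(LQ²/(gh_f))^4.75 + ν·Q^9.4·(L/(gh_f))^5.2]^0.04
LQ²/(gh_f) = 0.9974; L/(gh_f) = 16.62
Term 1 = ε^1.25·(…)^4.75 = 4.05×10^-6; Term 2 = ν·Q^9.4·(…)^5.2 = 1.01×10^-5
D = 0.66·(4.05×10^-6 + 1.01×10^-5)^0.04 = 0.4222 m = 422 mm
Check: V = 1.75 m/s, Re = 2.96×10^5, f = 0.01562, h_f = 16.3 m ≈ 17.3 m ✓

D ≈ 422 mm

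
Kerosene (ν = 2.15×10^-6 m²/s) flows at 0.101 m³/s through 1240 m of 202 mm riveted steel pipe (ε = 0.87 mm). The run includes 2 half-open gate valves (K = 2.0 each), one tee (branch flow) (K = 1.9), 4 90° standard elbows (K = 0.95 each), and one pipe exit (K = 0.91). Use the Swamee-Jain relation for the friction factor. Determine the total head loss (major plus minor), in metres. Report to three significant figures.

V = 4Q/(πD²) = 3.152 m/s; V²/2g = 0.5062 m
Re = 2.96×10^5, ε/D = 0.00431 → f = 0.02954 (Swamee-Jain)
Major: h_f = f(L/D)·V²/2g = 0.02954·6139·0.5062 = 91.79 m
Minor: ΣK = 10.6; h_m = ΣK·V²/2g = 5.371 m
Total H_L = 91.79 + 5.371 = 97.16 m

H_L ≈ 97.2 m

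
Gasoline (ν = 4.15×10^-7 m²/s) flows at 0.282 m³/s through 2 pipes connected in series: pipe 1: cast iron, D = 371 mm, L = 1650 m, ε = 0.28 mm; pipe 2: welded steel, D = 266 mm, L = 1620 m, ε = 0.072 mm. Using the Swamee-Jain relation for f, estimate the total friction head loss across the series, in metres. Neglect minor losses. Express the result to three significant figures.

H ≈ 148 m

Pipe 1: V = 2.609 m/s, Re = 2.33×10^6, ε/D = 7.55×10^-4, f = 0.01858, h_1 = f(L/D)V²/2g = 28.66 m
Pipe 2: V = 5.075 m/s, Re = 3.25×10^6, ε/D = 2.71×10^-4, f = 0.01494, h_2 = f(L/D)V²/2g = 119.4 m
Series → Q common, losses add: H = Σh = 148.0 m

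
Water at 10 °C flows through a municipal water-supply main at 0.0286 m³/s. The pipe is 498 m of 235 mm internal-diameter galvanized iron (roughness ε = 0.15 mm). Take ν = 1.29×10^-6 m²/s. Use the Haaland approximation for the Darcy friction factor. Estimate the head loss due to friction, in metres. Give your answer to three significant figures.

V = 4Q/(πD²) = 4·0.0286/(π·0.235²) = 0.6594 m/s
Re = VD/ν = 0.6594·0.235/1.29×10^-6 = 1.20×10^5 → turbulent
ε/D = 0.15/235 = 6.38×10^-4
Haaland: f = 0.02022
h_f = f(L/D)V²/(2g) = 0.02022·(498/0.235)·0.6594²/(2·9.81) = 0.9497 m

h_f ≈ 0.950 m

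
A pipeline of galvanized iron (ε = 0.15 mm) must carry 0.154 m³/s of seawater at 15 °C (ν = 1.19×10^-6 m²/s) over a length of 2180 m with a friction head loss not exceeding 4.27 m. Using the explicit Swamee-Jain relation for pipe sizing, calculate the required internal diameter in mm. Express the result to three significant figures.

Swamee-Jain (Type III): D = 0.66·[ε^1.25·(LQ²/(gh_f))^4.75 + ν·Q^9.4·(L/(gh_f))^5.2]^0.04
LQ²/(gh_f) = 1.234; L/(gh_f) = 52.04
Term 1 = ε^1.25·(…)^4.75 = 4.51×10^-5; Term 2 = ν·Q^9.4·(…)^5.2 = 2.31×10^-5
D = 0.66·(4.51×10^-5 + 2.31×10^-5)^0.04 = 0.4497 m = 450 mm
Check: V = 0.970 m/s, Re = 3.66×10^5, f = 0.01701, h_f = 3.95 m ≈ 4.27 m ✓

D ≈ 450 mm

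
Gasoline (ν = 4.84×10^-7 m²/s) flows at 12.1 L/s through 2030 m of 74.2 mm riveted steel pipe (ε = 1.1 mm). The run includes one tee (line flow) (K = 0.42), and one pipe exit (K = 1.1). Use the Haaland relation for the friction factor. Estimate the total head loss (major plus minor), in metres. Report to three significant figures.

H_L ≈ 478 m

V = 4Q/(πD²) = 2.798 m/s; V²/2g = 0.3991 m
Re = 4.29×10^5, ε/D = 0.0148 → f = 0.04370 (Haaland)
Major: h_f = f(L/D)·V²/2g = 0.04370·27358·0.3991 = 477.1 m
Minor: ΣK = 1.52; h_m = ΣK·V²/2g = 0.6066 m
Total H_L = 477.1 + 0.6066 = 477.7 m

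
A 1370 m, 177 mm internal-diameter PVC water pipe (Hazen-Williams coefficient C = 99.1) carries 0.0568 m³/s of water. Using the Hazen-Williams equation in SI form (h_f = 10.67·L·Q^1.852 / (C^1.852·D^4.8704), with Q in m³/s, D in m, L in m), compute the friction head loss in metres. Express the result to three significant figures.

h_f ≈ 66.7 m

h_f = 10.67·1370·0.0568^1.852 / (99.1^1.852·0.177^4.8704) = 66.66 m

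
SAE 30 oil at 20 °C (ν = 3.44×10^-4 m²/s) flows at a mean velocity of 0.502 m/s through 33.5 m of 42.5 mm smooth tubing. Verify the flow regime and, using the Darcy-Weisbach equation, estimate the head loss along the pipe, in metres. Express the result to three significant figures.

h_f ≈ 10.4 m

Re = VD/ν = 0.502·0.04250/3.44×10^-4 = 62.0 → laminar (Re < 2300)
f = 64/Re = 1.032
h_f = f(L/D)V²/(2g) = 1.032·(33.5/0.04250)·0.502²/(2·9.81) = 10.45 m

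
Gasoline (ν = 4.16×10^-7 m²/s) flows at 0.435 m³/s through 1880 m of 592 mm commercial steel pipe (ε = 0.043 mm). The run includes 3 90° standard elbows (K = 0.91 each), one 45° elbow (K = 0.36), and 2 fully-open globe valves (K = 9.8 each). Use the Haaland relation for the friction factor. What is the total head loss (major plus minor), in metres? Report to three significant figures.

V = 4Q/(πD²) = 1.580 m/s; V²/2g = 0.1273 m
Re = 2.25×10^6, ε/D = 7.26×10^-5 → f = 0.01213 (Haaland)
Major: h_f = f(L/D)·V²/2g = 0.01213·3176·0.1273 = 4.903 m
Minor: ΣK = 22.7; h_m = ΣK·V²/2g = 2.888 m
Total H_L = 4.903 + 2.888 = 7.791 m

H_L ≈ 7.79 m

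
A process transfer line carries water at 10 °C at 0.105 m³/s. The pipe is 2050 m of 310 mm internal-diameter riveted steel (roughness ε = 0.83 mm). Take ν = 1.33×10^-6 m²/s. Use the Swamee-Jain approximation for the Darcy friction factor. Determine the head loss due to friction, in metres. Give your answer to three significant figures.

V = 4Q/(πD²) = 4·0.105/(π·0.310²) = 1.391 m/s
Re = VD/ν = 1.391·0.310/1.33×10^-6 = 3.24×10^5 → turbulent
ε/D = 0.83/310 = 0.00268
Swamee-Jain: f = 0.02594
h_f = f(L/D)V²/(2g) = 0.02594·(2050/0.310)·1.391²/(2·9.81) = 16.92 m

h_f ≈ 16.9 m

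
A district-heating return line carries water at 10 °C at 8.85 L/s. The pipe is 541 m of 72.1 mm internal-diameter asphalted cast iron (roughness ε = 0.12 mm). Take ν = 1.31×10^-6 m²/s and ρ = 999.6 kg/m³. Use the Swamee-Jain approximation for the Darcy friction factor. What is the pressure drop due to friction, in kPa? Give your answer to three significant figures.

V = 4Q/(πD²) = 4·0.00885/(π·0.0721²) = 2.168 m/s
Re = VD/ν = 2.168·0.0721/1.31×10^-6 = 1.19×10^5 → turbulent
ε/D = 0.12/72.1 = 0.00166
Swamee-Jain: f = 0.02413
h_f = f(L/D)V²/(2g) = 0.02413·(541/0.0721)·2.168²/(2·9.81) = 43.37 m
Δp = ρg·h_f = 999.6·9.81·43.37 = 425.3 kPa

Δp ≈ 425 kPa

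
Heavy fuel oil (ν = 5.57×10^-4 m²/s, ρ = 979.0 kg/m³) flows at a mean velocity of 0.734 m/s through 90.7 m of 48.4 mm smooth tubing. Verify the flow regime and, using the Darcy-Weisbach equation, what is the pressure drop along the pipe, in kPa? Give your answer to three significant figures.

Δp ≈ 496 kPa

Re = VD/ν = 0.734·0.04840/5.57×10^-4 = 63.8 → laminar (Re < 2300)
f = 64/Re = 1.003
h_f = f(L/D)V²/(2g) = 1.003·(90.7/0.04840)·0.734²/(2·9.81) = 51.64 m
Δp = ρg·h_f = 979.0·9.81·51.64 = 495.9 kPa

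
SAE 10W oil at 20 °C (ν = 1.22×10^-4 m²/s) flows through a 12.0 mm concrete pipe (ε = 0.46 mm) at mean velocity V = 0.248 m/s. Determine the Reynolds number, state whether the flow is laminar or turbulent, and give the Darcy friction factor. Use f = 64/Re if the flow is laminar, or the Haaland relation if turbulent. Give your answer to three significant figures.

Re ≈ 24.4; laminar; f = 64/Re ≈ 2.62

Re = VD/ν = 0.2480·0.0120/1.22×10^-4 = 24.4
Re < 2300 → laminar → f = 64/Re = 2.624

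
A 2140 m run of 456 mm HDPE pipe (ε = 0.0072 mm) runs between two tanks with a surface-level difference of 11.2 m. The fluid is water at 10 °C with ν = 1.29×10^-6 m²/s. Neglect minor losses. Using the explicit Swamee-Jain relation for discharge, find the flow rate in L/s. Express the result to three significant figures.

Swamee-Jain (Type II): Q = -0.965·√(gD⁵h_f/L)·ln[ε/(3.7D) + √(3.17ν²L/(gD³h_f))]
√(gD⁵h_f/L) = √(9.81·0.456⁵·11.2/2140) = 0.03182
ε/(3.7D) = 4.27×10^-6; √(3.17ν²L/(gD³h_f)) = 3.29×10^-5
Q = -0.965·0.03182·ln(3.719×10^-5) = 0.3132 m³/s
Check: V = 1.92 m/s, Re = 6.78×10^5, f = 0.01271, h_f = 11.2 m ≈ 11.2 m ✓

Q ≈ 313 L/s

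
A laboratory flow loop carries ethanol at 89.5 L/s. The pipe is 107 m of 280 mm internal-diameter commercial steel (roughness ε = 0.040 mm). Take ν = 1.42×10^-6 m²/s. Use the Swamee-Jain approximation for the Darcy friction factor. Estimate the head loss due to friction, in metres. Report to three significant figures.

h_f ≈ 0.655 m

V = 4Q/(πD²) = 4·0.0895/(π·0.280²) = 1.454 m/s
Re = VD/ν = 1.454·0.280/1.42×10^-6 = 2.87×10^5 → turbulent
ε/D = 0.040/280 = 1.43×10^-4
Swamee-Jain: f = 0.01592
h_f = f(L/D)V²/(2g) = 0.01592·(107/0.280)·1.454²/(2·9.81) = 0.6551 m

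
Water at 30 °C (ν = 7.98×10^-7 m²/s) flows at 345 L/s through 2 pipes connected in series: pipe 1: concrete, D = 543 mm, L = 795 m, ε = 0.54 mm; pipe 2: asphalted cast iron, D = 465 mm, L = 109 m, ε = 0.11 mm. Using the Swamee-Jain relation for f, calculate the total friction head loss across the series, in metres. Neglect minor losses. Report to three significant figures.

H ≈ 4.05 m

Pipe 1: V = 1.490 m/s, Re = 1.01×10^6, ε/D = 9.94×10^-4, f = 0.02000, h_1 = f(L/D)V²/2g = 3.312 m
Pipe 2: V = 2.032 m/s, Re = 1.18×10^6, ε/D = 2.37×10^-4, f = 0.01503, h_2 = f(L/D)V²/2g = 0.7413 m
Series → Q common, losses add: H = Σh = 4.054 m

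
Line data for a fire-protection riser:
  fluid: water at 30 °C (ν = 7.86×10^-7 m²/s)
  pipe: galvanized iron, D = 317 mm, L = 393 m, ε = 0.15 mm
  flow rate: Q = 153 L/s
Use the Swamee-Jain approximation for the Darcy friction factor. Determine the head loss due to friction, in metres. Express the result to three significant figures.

h_f ≈ 4.10 m

V = 4Q/(πD²) = 4·0.153/(π·0.317²) = 1.939 m/s
Re = VD/ν = 1.939·0.317/7.86×10^-7 = 7.82×10^5 → turbulent
ε/D = 0.15/317 = 4.73×10^-4
Swamee-Jain: f = 0.01726
h_f = f(L/D)V²/(2g) = 0.01726·(393/0.317)·1.939²/(2·9.81) = 4.099 m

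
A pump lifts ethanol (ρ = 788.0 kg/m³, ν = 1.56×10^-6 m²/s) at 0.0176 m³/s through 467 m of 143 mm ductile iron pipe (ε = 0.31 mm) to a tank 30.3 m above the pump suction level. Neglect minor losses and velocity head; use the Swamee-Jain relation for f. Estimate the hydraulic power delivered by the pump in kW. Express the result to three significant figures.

V = 4Q/(πD²) = 1.096 m/s; Re = 1.00×10^5; ε/D = 0.00217; f = 0.02576
h_f = f(L/D)V²/2g = 5.149 m
Total head H = z + h_f = 30.3 + 5.149 = 35.45 m
P_hyd = ρgQH = 788.0·9.81·0.0176·35.45 = 4.823 kW

P_hyd ≈ 4.82 kW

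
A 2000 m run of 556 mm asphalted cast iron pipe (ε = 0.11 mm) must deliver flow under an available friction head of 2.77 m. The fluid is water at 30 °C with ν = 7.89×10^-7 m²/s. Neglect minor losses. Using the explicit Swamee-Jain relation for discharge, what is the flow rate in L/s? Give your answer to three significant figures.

Q ≈ 244 L/s

Swamee-Jain (Type II): Q = -0.965·√(gD⁵h_f/L)·ln[ε/(3.7D) + √(3.17ν²L/(gD³h_f))]
√(gD⁵h_f/L) = √(9.81·0.556⁵·2.77/2000) = 0.02687
ε/(3.7D) = 5.35×10^-5; √(3.17ν²L/(gD³h_f)) = 2.91×10^-5
Q = -0.965·0.02687·ln(8.254×10^-5) = 0.2438 m³/s
Check: V = 1.00 m/s, Re = 7.08×10^5, f = 0.01508, h_f = 2.79 m ≈ 2.77 m ✓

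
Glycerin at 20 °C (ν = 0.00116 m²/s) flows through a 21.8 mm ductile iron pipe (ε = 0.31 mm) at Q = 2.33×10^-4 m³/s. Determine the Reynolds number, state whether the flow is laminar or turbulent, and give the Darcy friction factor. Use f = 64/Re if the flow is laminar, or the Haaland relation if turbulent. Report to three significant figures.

V = 4Q/(πD²) = 0.6242 m/s
Re = VD/ν = 0.6242·0.0218/0.00116 = 11.7
Re < 2300 → laminar → f = 64/Re = 5.455

Re ≈ 11.7; laminar; f = 64/Re ≈ 5.46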